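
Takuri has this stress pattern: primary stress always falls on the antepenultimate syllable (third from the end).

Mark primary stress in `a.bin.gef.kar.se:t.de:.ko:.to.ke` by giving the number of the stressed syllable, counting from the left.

The word has 9 syllables; the antepenultimate syllable (third from the end) is syllable 7 (ko:).
Primary stress: syllable 7 → a.bin.gef.kar.se:t.de:.ˈko:.to.ke.

7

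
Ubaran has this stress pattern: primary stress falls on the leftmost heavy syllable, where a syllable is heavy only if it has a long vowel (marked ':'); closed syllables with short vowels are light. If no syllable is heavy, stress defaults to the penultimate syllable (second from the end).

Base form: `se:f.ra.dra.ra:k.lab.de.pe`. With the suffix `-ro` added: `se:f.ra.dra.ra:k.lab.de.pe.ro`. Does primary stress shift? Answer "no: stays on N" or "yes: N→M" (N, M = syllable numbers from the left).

no: stays on 1

Base `se:f.ra.dra.ra:k.lab.de.pe` (7 syllables):
  Weights: 1 se:f H, 2 ra L, 3 dra L, 4 ra:k H, 5 lab L, 6 de L, 7 pe L.
  Heavy syllables in the domain: 1, 4. The leftmost is syllable 1 (se:f).
  → primary stress on syllable 1.
Suffixed `se:f.ra.dra.ra:k.lab.de.pe.ro` (8 syllables):
  Weights: 1 se:f H, 2 ra L, 3 dra L, 4 ra:k H, 5 lab L, 6 de L, 7 pe L, 8 ro L.
  Heavy syllables in the domain: 1, 4. The leftmost is syllable 1 (se:f).
  → primary stress on syllable 1.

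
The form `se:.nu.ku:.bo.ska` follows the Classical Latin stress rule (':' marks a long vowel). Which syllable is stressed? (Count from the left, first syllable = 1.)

Classical Latin: stress the penult if heavy (long vowel or closed), else the antepenult.
Weights: 3 ku: H, 4 bo L, 5 ska L.
The penult (syllable 4, bo) is light, so stress falls on the antepenult (syllable 3, ku:).
Stress on syllable 3: se:.nu.ˈku:.bo.ska.

3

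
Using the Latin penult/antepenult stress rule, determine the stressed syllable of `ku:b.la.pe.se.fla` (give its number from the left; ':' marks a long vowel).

Classical Latin: stress the penult if heavy (long vowel or closed), else the antepenult.
Weights: 3 pe L, 4 se L, 5 fla L.
The penult (syllable 4, se) is light, so stress falls on the antepenult (syllable 3, pe).
Stress on syllable 3: ku:b.la.ˈpe.se.fla.

3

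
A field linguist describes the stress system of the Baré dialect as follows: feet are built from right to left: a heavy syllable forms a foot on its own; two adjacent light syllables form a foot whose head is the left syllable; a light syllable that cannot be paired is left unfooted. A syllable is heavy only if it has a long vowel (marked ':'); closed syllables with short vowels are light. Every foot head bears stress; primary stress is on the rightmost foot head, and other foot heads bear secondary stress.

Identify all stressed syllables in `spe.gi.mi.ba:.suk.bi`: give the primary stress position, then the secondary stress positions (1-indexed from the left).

Weights: 1 spe L, 2 gi L, 3 mi L, 4 ba: H, 5 suk L, 6 bi L.
Parse right to left (heavy = foot alone; LL = one foot; stranded L unfooted): spe (ˈgi.mi) (ˈba:) (ˈsuk.bi).
Foot heads: 2, 4, 5.
Primary stress on the rightmost head = syllable 5.
Secondary stress on 2, 4: spe.ˌgi.mi.ˌba:.ˈsuk.bi.

primary 5, secondary 2, 4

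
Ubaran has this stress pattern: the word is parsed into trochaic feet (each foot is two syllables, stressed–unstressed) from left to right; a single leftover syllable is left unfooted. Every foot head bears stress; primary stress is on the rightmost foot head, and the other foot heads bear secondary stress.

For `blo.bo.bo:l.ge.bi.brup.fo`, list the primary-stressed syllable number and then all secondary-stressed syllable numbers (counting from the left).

Parse left to right into trochaic (ˈσσ) feet: (ˈblo.bo) (ˈbo:l.ge) (ˈbi.brup) fo. Syllable 7 is left unfooted.
Foot heads (stressed positions): 1, 3, 5.
End Rule Rightmost: primary stress on the rightmost head = syllable 5.
Secondary stress on 1, 3: ˌblo.bo.ˌbo:l.ge.ˈbi.brup.fo.

primary 5, secondary 1, 3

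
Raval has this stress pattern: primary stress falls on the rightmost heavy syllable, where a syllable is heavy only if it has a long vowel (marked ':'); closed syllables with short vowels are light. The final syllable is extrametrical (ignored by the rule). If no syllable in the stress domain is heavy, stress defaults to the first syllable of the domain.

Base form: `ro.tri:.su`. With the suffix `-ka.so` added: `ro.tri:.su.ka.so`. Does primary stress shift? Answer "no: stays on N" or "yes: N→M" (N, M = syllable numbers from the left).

Base `ro.tri:.su` (3 syllables):
  The final syllable (3, su) is extrametrical; the stress domain is syllables 1–2.
  Weights: 1 ro L, 2 tri: H.
  Heavy syllables in the domain: 2. The rightmost is syllable 2 (tri:).
  → primary stress on syllable 2.
Suffixed `ro.tri:.su.ka.so` (5 syllables):
  The final syllable (5, so) is extrametrical; the stress domain is syllables 1–4.
  Weights: 1 ro L, 2 tri: H, 3 su L, 4 ka L.
  Heavy syllables in the domain: 2. The rightmost is syllable 2 (tri:).
  → primary stress on syllable 2.

no: stays on 2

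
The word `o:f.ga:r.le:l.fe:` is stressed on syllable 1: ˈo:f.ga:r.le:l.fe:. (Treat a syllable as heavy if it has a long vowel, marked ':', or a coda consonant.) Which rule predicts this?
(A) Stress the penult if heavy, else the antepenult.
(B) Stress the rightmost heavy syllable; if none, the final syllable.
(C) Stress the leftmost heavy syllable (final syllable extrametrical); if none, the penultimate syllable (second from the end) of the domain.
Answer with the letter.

C

Rule A → syllable 3 (observed: 1).
Rule B → syllable 4 (observed: 1).
Rule C → syllable 1 ✓.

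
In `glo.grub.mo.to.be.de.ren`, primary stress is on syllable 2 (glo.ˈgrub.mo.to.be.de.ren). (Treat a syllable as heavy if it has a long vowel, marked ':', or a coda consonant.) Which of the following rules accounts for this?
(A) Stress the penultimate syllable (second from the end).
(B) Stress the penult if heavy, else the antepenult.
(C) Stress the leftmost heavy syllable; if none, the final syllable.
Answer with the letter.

Rule A → syllable 6 (observed: 2).
Rule B → syllable 5 (observed: 2).
Rule C → syllable 2 ✓.

C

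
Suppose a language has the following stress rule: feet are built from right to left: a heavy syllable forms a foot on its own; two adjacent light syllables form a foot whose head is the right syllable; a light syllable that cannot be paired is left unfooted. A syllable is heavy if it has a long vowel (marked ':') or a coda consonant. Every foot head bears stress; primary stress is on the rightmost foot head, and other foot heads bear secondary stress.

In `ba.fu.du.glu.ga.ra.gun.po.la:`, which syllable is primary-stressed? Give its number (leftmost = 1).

9

Weights: 1 ba L, 2 fu L, 3 du L, 4 glu L, 5 ga L, 6 ra L, 7 gun H, 8 po L, 9 la: H.
Parse right to left (heavy = foot alone; LL = one foot; stranded L unfooted): (ba.ˈfu) (du.ˈglu) (ga.ˈra) (ˈgun) po (ˈla:).
Foot heads: 2, 4, 6, 7, 9.
Primary stress on the rightmost head = syllable 9.
Primary stress: syllable 9 → ba.fu.du.glu.ga.ra.gun.po.ˈla:.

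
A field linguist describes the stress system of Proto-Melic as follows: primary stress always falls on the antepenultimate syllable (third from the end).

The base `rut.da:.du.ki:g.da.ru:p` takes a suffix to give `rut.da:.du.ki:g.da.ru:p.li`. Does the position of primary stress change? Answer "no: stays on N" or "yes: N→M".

Base `rut.da:.du.ki:g.da.ru:p` (6 syllables):
  The word has 6 syllables; the antepenultimate syllable (third from the end) is syllable 4 (ki:g).
  → primary stress on syllable 4.
Suffixed `rut.da:.du.ki:g.da.ru:p.li` (7 syllables):
  The word has 7 syllables; the antepenultimate syllable (third from the end) is syllable 5 (da).
  → primary stress on syllable 5.

yes: 4→5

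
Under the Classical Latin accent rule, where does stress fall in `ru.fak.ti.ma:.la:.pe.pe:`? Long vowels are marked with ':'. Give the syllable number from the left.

5

Classical Latin: stress the penult if heavy (long vowel or closed), else the antepenult.
Weights: 5 la: H, 6 pe L, 7 pe: H.
The penult (syllable 6, pe) is light, so stress falls on the antepenult (syllable 5, la:).
Stress on syllable 5: ru.fak.ti.ma:.ˈla:.pe.pe:.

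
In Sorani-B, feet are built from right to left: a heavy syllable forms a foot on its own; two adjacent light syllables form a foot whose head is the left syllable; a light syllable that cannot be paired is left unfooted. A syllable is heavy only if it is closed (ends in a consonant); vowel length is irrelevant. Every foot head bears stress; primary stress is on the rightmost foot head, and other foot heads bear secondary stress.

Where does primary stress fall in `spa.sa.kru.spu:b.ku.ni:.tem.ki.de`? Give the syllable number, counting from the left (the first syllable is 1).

8

Weights: 1 spa L, 2 sa L, 3 kru L, 4 spu:b H, 5 ku L, 6 ni: L, 7 tem H, 8 ki L, 9 de L.
Parse right to left (heavy = foot alone; LL = one foot; stranded L unfooted): spa (ˈsa.kru) (ˈspu:b) (ˈku.ni:) (ˈtem) (ˈki.de).
Foot heads: 2, 4, 5, 7, 8.
Primary stress on the rightmost head = syllable 8.
Primary stress: syllable 8 → spa.sa.kru.spu:b.ku.ni:.tem.ˈki.de.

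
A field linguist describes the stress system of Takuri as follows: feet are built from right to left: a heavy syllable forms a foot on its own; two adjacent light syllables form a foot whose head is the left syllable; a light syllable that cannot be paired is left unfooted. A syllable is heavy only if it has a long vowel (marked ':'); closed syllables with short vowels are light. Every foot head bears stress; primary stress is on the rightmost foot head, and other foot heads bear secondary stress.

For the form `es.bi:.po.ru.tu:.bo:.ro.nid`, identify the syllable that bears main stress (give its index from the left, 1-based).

Weights: 1 es L, 2 bi: H, 3 po L, 4 ru L, 5 tu: H, 6 bo: H, 7 ro L, 8 nid L.
Parse right to left (heavy = foot alone; LL = one foot; stranded L unfooted): es (ˈbi:) (ˈpo.ru) (ˈtu:) (ˈbo:) (ˈro.nid).
Foot heads: 2, 3, 5, 6, 7.
Primary stress on the rightmost head = syllable 7.
Primary stress: syllable 7 → es.bi:.po.ru.tu:.bo:.ˈro.nid.

7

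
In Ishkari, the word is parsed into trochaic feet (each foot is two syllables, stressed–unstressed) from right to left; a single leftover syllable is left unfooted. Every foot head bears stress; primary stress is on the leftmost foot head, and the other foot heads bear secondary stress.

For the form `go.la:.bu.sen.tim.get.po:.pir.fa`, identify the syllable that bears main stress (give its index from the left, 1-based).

Parse right to left into trochaic (ˈσσ) feet: go (ˈla:.bu) (ˈsen.tim) (ˈget.po:) (ˈpir.fa). Syllable 1 is left unfooted.
Foot heads (stressed positions): 2, 4, 6, 8.
End Rule Leftmost: primary stress on the leftmost head = syllable 2.
Primary stress: syllable 2 → go.ˈla:.bu.sen.tim.get.po:.pir.fa.

2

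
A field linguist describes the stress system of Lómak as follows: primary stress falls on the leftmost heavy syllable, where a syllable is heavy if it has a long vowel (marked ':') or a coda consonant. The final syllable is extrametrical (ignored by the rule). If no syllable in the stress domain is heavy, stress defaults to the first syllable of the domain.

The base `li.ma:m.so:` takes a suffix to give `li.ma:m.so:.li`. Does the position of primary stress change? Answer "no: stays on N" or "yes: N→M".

no: stays on 2

Base `li.ma:m.so:` (3 syllables):
  The final syllable (3, so:) is extrametrical; the stress domain is syllables 1–2.
  Weights: 1 li L, 2 ma:m H.
  Heavy syllables in the domain: 2. The leftmost is syllable 2 (ma:m).
  → primary stress on syllable 2.
Suffixed `li.ma:m.so:.li` (4 syllables):
  The final syllable (4, li) is extrametrical; the stress domain is syllables 1–3.
  Weights: 1 li L, 2 ma:m H, 3 so: H.
  Heavy syllables in the domain: 2, 3. The leftmost is syllable 2 (ma:m).
  → primary stress on syllable 2.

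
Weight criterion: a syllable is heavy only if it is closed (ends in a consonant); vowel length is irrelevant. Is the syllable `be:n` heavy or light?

heavy

`be:n`: long vowel, closed (coda /n/). Closed (coda /n/) → heavy.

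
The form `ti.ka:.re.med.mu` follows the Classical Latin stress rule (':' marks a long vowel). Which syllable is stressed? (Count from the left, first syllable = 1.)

4

Classical Latin: stress the penult if heavy (long vowel or closed), else the antepenult.
Weights: 3 re L, 4 med H, 5 mu L.
The penult (syllable 4, med) is heavy, so it takes stress.
Stress on syllable 4: ti.ka:.re.ˈmed.mu.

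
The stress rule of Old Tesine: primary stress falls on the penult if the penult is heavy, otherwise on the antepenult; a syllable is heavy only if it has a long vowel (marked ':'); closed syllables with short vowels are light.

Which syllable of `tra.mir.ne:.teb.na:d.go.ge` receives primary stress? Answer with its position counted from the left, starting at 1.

Weights: 5 na:d H, 6 go L, 7 ge L.
The penult (syllable 6, go) is light, so stress falls on the antepenult (syllable 5, na:d).
Primary stress: syllable 5 → tra.mir.ne:.teb.ˈna:d.go.ge.

5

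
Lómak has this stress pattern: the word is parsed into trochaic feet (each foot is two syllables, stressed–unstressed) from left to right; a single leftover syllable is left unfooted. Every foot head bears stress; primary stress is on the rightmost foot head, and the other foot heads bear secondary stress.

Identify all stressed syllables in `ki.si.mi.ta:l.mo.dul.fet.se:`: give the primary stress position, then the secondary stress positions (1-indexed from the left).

Parse left to right into trochaic (ˈσσ) feet: (ˈki.si) (ˈmi.ta:l) (ˈmo.dul) (ˈfet.se:).
Foot heads (stressed positions): 1, 3, 5, 7.
End Rule Rightmost: primary stress on the rightmost head = syllable 7.
Secondary stress on 1, 3, 5: ˌki.si.ˌmi.ta:l.ˌmo.dul.ˈfet.se:.

primary 7, secondary 1, 3, 5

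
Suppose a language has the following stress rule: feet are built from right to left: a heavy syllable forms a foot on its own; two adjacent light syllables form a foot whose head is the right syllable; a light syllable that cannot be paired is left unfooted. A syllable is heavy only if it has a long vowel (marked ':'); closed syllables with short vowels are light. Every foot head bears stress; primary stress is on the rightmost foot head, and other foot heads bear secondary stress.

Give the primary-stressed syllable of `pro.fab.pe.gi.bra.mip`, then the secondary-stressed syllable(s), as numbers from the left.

primary 6, secondary 2, 4

Weights: 1 pro L, 2 fab L, 3 pe L, 4 gi L, 5 bra L, 6 mip L.
Parse right to left (heavy = foot alone; LL = one foot; stranded L unfooted): (pro.ˈfab) (pe.ˈgi) (bra.ˈmip).
Foot heads: 2, 4, 6.
Primary stress on the rightmost head = syllable 6.
Secondary stress on 2, 4: pro.ˌfab.pe.ˌgi.bra.ˈmip.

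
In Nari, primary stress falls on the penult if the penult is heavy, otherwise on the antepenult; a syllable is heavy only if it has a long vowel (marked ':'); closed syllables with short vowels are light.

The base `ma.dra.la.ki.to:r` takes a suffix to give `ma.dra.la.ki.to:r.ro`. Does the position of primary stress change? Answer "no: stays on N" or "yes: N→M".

yes: 3→5

Base `ma.dra.la.ki.to:r` (5 syllables):
  Weights: 3 la L, 4 ki L, 5 to:r H.
  The penult (syllable 4, ki) is light, so stress falls on the antepenult (syllable 3, la).
  → primary stress on syllable 3.
Suffixed `ma.dra.la.ki.to:r.ro` (6 syllables):
  Weights: 4 ki L, 5 to:r H, 6 ro L.
  The penult (syllable 5, to:r) is heavy, so it takes stress.
  → primary stress on syllable 5.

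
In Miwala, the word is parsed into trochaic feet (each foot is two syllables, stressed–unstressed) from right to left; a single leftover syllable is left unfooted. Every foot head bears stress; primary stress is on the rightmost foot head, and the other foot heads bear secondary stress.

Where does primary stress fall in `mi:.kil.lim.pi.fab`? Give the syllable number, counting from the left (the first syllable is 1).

Parse right to left into trochaic (ˈσσ) feet: mi: (ˈkil.lim) (ˈpi.fab). Syllable 1 is left unfooted.
Foot heads (stressed positions): 2, 4.
End Rule Rightmost: primary stress on the rightmost head = syllable 4.
Primary stress: syllable 4 → mi:.kil.lim.ˈpi.fab.

4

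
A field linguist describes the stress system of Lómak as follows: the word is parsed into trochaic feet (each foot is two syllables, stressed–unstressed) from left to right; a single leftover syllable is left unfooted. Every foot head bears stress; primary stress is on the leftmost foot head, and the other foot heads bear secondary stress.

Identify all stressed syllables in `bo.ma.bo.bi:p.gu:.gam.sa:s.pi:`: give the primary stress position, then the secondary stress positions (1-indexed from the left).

primary 1, secondary 3, 5, 7

Parse left to right into trochaic (ˈσσ) feet: (ˈbo.ma) (ˈbo.bi:p) (ˈgu:.gam) (ˈsa:s.pi:).
Foot heads (stressed positions): 1, 3, 5, 7.
End Rule Leftmost: primary stress on the leftmost head = syllable 1.
Secondary stress on 3, 5, 7: ˈbo.ma.ˌbo.bi:p.ˌgu:.gam.ˌsa:s.pi:.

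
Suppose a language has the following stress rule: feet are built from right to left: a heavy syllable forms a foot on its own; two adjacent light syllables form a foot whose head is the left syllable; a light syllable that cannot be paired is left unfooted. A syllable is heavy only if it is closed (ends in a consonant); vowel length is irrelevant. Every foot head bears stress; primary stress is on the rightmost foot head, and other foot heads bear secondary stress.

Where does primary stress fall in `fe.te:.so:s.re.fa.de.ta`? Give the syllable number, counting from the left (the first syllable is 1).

6

Weights: 1 fe L, 2 te: L, 3 so:s H, 4 re L, 5 fa L, 6 de L, 7 ta L.
Parse right to left (heavy = foot alone; LL = one foot; stranded L unfooted): (ˈfe.te:) (ˈso:s) (ˈre.fa) (ˈde.ta).
Foot heads: 1, 3, 4, 6.
Primary stress on the rightmost head = syllable 6.
Primary stress: syllable 6 → fe.te:.so:s.re.fa.ˈde.ta.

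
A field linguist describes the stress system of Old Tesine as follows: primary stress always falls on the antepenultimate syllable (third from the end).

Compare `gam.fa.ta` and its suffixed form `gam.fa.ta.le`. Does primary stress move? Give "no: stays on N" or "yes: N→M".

Base `gam.fa.ta` (3 syllables):
  The word has 3 syllables; the antepenultimate syllable (third from the end) is syllable 1 (gam).
  → primary stress on syllable 1.
Suffixed `gam.fa.ta.le` (4 syllables):
  The word has 4 syllables; the antepenultimate syllable (third from the end) is syllable 2 (fa).
  → primary stress on syllable 2.

yes: 1→2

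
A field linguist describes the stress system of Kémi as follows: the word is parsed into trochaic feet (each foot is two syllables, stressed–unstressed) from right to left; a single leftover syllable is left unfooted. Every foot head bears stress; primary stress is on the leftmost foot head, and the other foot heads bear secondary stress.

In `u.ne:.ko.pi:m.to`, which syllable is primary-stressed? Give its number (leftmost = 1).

2

Parse right to left into trochaic (ˈσσ) feet: u (ˈne:.ko) (ˈpi:m.to). Syllable 1 is left unfooted.
Foot heads (stressed positions): 2, 4.
End Rule Leftmost: primary stress on the leftmost head = syllable 2.
Primary stress: syllable 2 → u.ˈne:.ko.pi:m.to.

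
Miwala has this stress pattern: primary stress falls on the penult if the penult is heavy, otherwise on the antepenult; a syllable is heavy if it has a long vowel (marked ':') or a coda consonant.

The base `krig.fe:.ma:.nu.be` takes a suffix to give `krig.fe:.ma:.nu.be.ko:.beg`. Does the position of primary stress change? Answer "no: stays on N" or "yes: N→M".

Base `krig.fe:.ma:.nu.be` (5 syllables):
  Weights: 3 ma: H, 4 nu L, 5 be L.
  The penult (syllable 4, nu) is light, so stress falls on the antepenult (syllable 3, ma:).
  → primary stress on syllable 3.
Suffixed `krig.fe:.ma:.nu.be.ko:.beg` (7 syllables):
  Weights: 5 be L, 6 ko: H, 7 beg H.
  The penult (syllable 6, ko:) is heavy, so it takes stress.
  → primary stress on syllable 6.

yes: 3→6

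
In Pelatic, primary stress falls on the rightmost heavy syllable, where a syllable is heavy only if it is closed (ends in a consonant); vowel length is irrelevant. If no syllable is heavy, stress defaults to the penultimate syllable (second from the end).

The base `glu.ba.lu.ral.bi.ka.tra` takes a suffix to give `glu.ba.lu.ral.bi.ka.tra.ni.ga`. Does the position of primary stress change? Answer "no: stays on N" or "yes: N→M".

Base `glu.ba.lu.ral.bi.ka.tra` (7 syllables):
  Weights: 1 glu L, 2 ba L, 3 lu L, 4 ral H, 5 bi L, 6 ka L, 7 tra L.
  Heavy syllables in the domain: 4. The rightmost is syllable 4 (ral).
  → primary stress on syllable 4.
Suffixed `glu.ba.lu.ral.bi.ka.tra.ni.ga` (9 syllables):
  Weights: 1 glu L, 2 ba L, 3 lu L, 4 ral H, 5 bi L, 6 ka L, 7 tra L, 8 ni L, 9 ga L.
  Heavy syllables in the domain: 4. The rightmost is syllable 4 (ral).
  → primary stress on syllable 4.

no: stays on 4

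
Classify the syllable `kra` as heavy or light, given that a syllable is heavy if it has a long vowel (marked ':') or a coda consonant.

light

`kra`: short vowel, open (no coda). Short vowel, open → light.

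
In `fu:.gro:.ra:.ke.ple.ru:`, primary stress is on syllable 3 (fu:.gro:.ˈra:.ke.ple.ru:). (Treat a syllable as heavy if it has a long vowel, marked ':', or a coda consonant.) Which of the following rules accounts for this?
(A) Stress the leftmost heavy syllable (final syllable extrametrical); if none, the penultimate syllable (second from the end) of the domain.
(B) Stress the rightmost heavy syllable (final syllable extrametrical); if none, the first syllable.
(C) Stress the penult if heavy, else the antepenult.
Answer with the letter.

Rule A → syllable 1 (observed: 3).
Rule B → syllable 3 ✓.
Rule C → syllable 4 (observed: 3).

B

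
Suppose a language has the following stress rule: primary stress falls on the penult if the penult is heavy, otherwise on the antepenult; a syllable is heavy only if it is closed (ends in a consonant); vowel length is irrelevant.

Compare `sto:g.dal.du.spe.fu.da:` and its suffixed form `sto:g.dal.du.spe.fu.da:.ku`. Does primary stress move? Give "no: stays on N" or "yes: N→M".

yes: 4→5

Base `sto:g.dal.du.spe.fu.da:` (6 syllables):
  Weights: 4 spe L, 5 fu L, 6 da: L.
  The penult (syllable 5, fu) is light, so stress falls on the antepenult (syllable 4, spe).
  → primary stress on syllable 4.
Suffixed `sto:g.dal.du.spe.fu.da:.ku` (7 syllables):
  Weights: 5 fu L, 6 da: L, 7 ku L.
  The penult (syllable 6, da:) is light, so stress falls on the antepenult (syllable 5, fu).
  → primary stress on syllable 5.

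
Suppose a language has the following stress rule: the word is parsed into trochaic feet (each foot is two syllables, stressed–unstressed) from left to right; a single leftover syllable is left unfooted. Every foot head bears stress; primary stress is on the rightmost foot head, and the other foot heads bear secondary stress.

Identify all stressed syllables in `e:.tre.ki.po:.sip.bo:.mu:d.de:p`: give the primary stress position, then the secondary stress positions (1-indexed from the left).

primary 7, secondary 1, 3, 5

Parse left to right into trochaic (ˈσσ) feet: (ˈe:.tre) (ˈki.po:) (ˈsip.bo:) (ˈmu:d.de:p).
Foot heads (stressed positions): 1, 3, 5, 7.
End Rule Rightmost: primary stress on the rightmost head = syllable 7.
Secondary stress on 1, 3, 5: ˌe:.tre.ˌki.po:.ˌsip.bo:.ˈmu:d.de:p.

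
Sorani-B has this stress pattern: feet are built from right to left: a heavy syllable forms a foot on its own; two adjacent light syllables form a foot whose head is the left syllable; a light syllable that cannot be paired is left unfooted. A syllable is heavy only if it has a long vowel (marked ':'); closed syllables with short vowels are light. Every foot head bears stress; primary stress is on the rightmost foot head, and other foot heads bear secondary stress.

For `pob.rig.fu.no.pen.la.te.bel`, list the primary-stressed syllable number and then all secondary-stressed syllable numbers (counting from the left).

primary 7, secondary 1, 3, 5

Weights: 1 pob L, 2 rig L, 3 fu L, 4 no L, 5 pen L, 6 la L, 7 te L, 8 bel L.
Parse right to left (heavy = foot alone; LL = one foot; stranded L unfooted): (ˈpob.rig) (ˈfu.no) (ˈpen.la) (ˈte.bel).
Foot heads: 1, 3, 5, 7.
Primary stress on the rightmost head = syllable 7.
Secondary stress on 1, 3, 5: ˌpob.rig.ˌfu.no.ˌpen.la.ˈte.bel.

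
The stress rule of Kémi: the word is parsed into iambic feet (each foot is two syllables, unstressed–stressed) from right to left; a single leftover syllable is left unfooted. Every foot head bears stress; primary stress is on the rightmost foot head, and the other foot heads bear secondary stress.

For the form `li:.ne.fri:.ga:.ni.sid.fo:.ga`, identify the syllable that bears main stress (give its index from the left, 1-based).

8

Parse right to left into iambic (σˈσ) feet: (li:.ˈne) (fri:.ˈga:) (ni.ˈsid) (fo:.ˈga).
Foot heads (stressed positions): 2, 4, 6, 8.
End Rule Rightmost: primary stress on the rightmost head = syllable 8.
Primary stress: syllable 8 → li:.ne.fri:.ga:.ni.sid.fo:.ˈga.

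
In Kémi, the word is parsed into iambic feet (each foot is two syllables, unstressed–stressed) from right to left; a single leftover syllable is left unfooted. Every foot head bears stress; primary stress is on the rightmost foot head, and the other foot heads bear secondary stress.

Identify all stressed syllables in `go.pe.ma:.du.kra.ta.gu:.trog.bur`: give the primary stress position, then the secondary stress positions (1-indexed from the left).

Parse right to left into iambic (σˈσ) feet: go (pe.ˈma:) (du.ˈkra) (ta.ˈgu:) (trog.ˈbur). Syllable 1 is left unfooted.
Foot heads (stressed positions): 3, 5, 7, 9.
End Rule Rightmost: primary stress on the rightmost head = syllable 9.
Secondary stress on 3, 5, 7: go.pe.ˌma:.du.ˌkra.ta.ˌgu:.trog.ˈbur.

primary 9, secondary 3, 5, 7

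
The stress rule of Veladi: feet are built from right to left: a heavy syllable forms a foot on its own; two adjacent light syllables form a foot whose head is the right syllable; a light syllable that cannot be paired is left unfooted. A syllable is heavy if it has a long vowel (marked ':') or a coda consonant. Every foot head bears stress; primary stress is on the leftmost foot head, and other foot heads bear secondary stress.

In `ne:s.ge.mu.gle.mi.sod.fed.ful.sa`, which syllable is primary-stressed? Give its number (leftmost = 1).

Weights: 1 ne:s H, 2 ge L, 3 mu L, 4 gle L, 5 mi L, 6 sod H, 7 fed H, 8 ful H, 9 sa L.
Parse right to left (heavy = foot alone; LL = one foot; stranded L unfooted): (ˈne:s) (ge.ˈmu) (gle.ˈmi) (ˈsod) (ˈfed) (ˈful) sa.
Foot heads: 1, 3, 5, 6, 7, 8.
Primary stress on the leftmost head = syllable 1.
Primary stress: syllable 1 → ˈne:s.ge.mu.gle.mi.sod.fed.ful.sa.

1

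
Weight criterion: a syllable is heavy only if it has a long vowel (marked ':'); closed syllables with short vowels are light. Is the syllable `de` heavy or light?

light

`de`: short vowel, open (no coda). Short vowel → light.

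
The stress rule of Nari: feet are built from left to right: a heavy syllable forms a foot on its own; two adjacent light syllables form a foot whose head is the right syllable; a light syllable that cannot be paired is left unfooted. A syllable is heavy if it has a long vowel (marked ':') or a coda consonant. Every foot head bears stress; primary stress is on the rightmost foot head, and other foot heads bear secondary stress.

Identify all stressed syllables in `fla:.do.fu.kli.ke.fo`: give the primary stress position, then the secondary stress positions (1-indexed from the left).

primary 5, secondary 1, 3

Weights: 1 fla: H, 2 do L, 3 fu L, 4 kli L, 5 ke L, 6 fo L.
Parse left to right (heavy = foot alone; LL = one foot; stranded L unfooted): (ˈfla:) (do.ˈfu) (kli.ˈke) fo.
Foot heads: 1, 3, 5.
Primary stress on the rightmost head = syllable 5.
Secondary stress on 1, 3: ˌfla:.do.ˌfu.kli.ˈke.fo.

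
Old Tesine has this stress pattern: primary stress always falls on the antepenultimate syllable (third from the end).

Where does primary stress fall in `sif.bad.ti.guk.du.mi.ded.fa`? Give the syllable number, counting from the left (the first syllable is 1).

6

The word has 8 syllables; the antepenultimate syllable (third from the end) is syllable 6 (mi).
Primary stress: syllable 6 → sif.bad.ti.guk.du.ˈmi.ded.fa.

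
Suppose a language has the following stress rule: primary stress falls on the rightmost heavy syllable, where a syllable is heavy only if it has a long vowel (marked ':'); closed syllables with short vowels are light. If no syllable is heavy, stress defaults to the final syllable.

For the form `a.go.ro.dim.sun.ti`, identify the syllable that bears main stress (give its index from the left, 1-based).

6

Weights: 1 a L, 2 go L, 3 ro L, 4 dim L, 5 sun L, 6 ti L.
No heavy syllable in the domain; default to the final syllable = syllable 6.
Primary stress: syllable 6 → a.go.ro.dim.sun.ˈti.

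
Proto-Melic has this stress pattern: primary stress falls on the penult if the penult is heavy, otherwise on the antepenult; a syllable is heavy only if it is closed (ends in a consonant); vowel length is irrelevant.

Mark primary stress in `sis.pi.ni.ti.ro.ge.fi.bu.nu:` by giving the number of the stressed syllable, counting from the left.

Weights: 7 fi L, 8 bu L, 9 nu: L.
The penult (syllable 8, bu) is light, so stress falls on the antepenult (syllable 7, fi).
Primary stress: syllable 7 → sis.pi.ni.ti.ro.ge.ˈfi.bu.nu:.

7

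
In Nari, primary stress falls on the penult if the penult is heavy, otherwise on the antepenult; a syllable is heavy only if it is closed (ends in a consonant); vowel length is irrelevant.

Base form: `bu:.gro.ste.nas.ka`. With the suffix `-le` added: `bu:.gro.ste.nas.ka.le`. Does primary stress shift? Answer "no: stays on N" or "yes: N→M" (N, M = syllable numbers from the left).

Base `bu:.gro.ste.nas.ka` (5 syllables):
  Weights: 3 ste L, 4 nas H, 5 ka L.
  The penult (syllable 4, nas) is heavy, so it takes stress.
  → primary stress on syllable 4.
Suffixed `bu:.gro.ste.nas.ka.le` (6 syllables):
  Weights: 4 nas H, 5 ka L, 6 le L.
  The penult (syllable 5, ka) is light, so stress falls on the antepenult (syllable 4, nas).
  → primary stress on syllable 4.

no: stays on 4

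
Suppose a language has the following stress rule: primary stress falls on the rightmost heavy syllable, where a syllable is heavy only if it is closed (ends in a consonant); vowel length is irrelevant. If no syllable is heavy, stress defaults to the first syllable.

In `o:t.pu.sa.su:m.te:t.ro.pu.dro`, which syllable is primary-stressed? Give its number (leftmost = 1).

Weights: 1 o:t H, 2 pu L, 3 sa L, 4 su:m H, 5 te:t H, 6 ro L, 7 pu L, 8 dro L.
Heavy syllables in the domain: 1, 4, 5. The rightmost is syllable 5 (te:t).
Primary stress: syllable 5 → o:t.pu.sa.su:m.ˈte:t.ro.pu.dro.

5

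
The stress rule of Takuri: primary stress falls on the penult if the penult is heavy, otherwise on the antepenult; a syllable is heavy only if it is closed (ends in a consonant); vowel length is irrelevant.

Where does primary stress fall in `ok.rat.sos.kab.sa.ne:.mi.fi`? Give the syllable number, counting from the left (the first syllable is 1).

6

Weights: 6 ne: L, 7 mi L, 8 fi L.
The penult (syllable 7, mi) is light, so stress falls on the antepenult (syllable 6, ne:).
Primary stress: syllable 6 → ok.rat.sos.kab.sa.ˈne:.mi.fi.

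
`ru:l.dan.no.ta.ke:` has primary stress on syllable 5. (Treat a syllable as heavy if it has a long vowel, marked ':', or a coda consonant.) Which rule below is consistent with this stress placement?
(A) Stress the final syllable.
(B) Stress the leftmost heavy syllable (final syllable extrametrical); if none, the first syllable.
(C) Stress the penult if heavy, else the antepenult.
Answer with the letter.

Rule A → syllable 5 ✓.
Rule B → syllable 1 (observed: 5).
Rule C → syllable 3 (observed: 5).

A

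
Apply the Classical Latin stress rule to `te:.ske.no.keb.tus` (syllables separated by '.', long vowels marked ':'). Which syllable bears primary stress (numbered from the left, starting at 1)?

Classical Latin: stress the penult if heavy (long vowel or closed), else the antepenult.
Weights: 3 no L, 4 keb H, 5 tus H.
The penult (syllable 4, keb) is heavy, so it takes stress.
Stress on syllable 4: te:.ske.no.ˈkeb.tus.

4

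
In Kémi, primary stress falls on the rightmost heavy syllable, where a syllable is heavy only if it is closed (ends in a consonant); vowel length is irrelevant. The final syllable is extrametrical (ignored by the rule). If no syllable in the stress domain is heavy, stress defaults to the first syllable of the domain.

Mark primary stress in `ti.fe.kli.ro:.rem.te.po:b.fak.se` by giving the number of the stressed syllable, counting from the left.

8

The final syllable (9, se) is extrametrical; the stress domain is syllables 1–8.
Weights: 1 ti L, 2 fe L, 3 kli L, 4 ro: L, 5 rem H, 6 te L, 7 po:b H, 8 fak H.
Heavy syllables in the domain: 5, 7, 8. The rightmost is syllable 8 (fak).
Primary stress: syllable 8 → ti.fe.kli.ro:.rem.te.po:b.ˈfak.se.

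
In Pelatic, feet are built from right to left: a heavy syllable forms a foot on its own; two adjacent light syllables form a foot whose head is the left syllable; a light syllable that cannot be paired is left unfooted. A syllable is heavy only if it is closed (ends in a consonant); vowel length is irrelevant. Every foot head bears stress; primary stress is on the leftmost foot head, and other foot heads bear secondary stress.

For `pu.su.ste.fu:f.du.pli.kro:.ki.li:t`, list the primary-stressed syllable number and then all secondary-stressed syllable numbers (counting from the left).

primary 2, secondary 4, 5, 7, 9

Weights: 1 pu L, 2 su L, 3 ste L, 4 fu:f H, 5 du L, 6 pli L, 7 kro: L, 8 ki L, 9 li:t H.
Parse right to left (heavy = foot alone; LL = one foot; stranded L unfooted): pu (ˈsu.ste) (ˈfu:f) (ˈdu.pli) (ˈkro:.ki) (ˈli:t).
Foot heads: 2, 4, 5, 7, 9.
Primary stress on the leftmost head = syllable 2.
Secondary stress on 4, 5, 7, 9: pu.ˈsu.ste.ˌfu:f.ˌdu.pli.ˌkro:.ki.ˌli:t.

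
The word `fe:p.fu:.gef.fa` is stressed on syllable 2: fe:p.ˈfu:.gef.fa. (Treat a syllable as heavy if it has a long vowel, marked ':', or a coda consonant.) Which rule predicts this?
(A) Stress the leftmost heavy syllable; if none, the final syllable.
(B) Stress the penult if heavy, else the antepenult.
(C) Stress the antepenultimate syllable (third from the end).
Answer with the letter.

Rule A → syllable 1 (observed: 2).
Rule B → syllable 3 (observed: 2).
Rule C → syllable 2 ✓.

C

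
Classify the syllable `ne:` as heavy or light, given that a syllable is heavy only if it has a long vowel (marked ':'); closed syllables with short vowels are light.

heavy

`ne:`: long vowel, open (no coda). Long vowel → heavy.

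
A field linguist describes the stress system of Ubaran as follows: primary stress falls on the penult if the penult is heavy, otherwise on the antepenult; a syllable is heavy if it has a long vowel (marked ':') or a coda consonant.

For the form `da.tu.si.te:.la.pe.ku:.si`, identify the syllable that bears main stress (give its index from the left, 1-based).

Weights: 6 pe L, 7 ku: H, 8 si L.
The penult (syllable 7, ku:) is heavy, so it takes stress.
Primary stress: syllable 7 → da.tu.si.te:.la.pe.ˈku:.si.

7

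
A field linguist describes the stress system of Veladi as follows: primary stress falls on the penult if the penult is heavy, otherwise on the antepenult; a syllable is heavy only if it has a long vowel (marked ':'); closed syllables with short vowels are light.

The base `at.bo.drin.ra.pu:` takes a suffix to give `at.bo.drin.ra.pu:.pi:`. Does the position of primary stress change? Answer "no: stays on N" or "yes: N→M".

yes: 3→5

Base `at.bo.drin.ra.pu:` (5 syllables):
  Weights: 3 drin L, 4 ra L, 5 pu: H.
  The penult (syllable 4, ra) is light, so stress falls on the antepenult (syllable 3, drin).
  → primary stress on syllable 3.
Suffixed `at.bo.drin.ra.pu:.pi:` (6 syllables):
  Weights: 4 ra L, 5 pu: H, 6 pi: H.
  The penult (syllable 5, pu:) is heavy, so it takes stress.
  → primary stress on syllable 5.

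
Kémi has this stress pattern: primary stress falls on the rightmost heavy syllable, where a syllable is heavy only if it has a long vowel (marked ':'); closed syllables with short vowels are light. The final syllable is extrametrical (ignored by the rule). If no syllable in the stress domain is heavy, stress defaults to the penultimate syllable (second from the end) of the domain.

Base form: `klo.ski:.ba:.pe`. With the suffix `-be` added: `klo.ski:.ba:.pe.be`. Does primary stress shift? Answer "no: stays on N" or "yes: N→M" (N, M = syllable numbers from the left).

Base `klo.ski:.ba:.pe` (4 syllables):
  The final syllable (4, pe) is extrametrical; the stress domain is syllables 1–3.
  Weights: 1 klo L, 2 ski: H, 3 ba: H.
  Heavy syllables in the domain: 2, 3. The rightmost is syllable 3 (ba:).
  → primary stress on syllable 3.
Suffixed `klo.ski:.ba:.pe.be` (5 syllables):
  The final syllable (5, be) is extrametrical; the stress domain is syllables 1–4.
  Weights: 1 klo L, 2 ski: H, 3 ba: H, 4 pe L.
  Heavy syllables in the domain: 2, 3. The rightmost is syllable 3 (ba:).
  → primary stress on syllable 3.

no: stays on 3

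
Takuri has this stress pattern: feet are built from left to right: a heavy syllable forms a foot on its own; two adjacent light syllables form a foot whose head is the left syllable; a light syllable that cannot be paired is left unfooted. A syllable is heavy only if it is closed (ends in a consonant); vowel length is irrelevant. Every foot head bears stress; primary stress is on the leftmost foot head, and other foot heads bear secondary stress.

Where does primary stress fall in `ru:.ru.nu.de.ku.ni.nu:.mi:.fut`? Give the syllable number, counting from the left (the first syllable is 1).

Weights: 1 ru: L, 2 ru L, 3 nu L, 4 de L, 5 ku L, 6 ni L, 7 nu: L, 8 mi: L, 9 fut H.
Parse left to right (heavy = foot alone; LL = one foot; stranded L unfooted): (ˈru:.ru) (ˈnu.de) (ˈku.ni) (ˈnu:.mi:) (ˈfut).
Foot heads: 1, 3, 5, 7, 9.
Primary stress on the leftmost head = syllable 1.
Primary stress: syllable 1 → ˈru:.ru.nu.de.ku.ni.nu:.mi:.fut.

1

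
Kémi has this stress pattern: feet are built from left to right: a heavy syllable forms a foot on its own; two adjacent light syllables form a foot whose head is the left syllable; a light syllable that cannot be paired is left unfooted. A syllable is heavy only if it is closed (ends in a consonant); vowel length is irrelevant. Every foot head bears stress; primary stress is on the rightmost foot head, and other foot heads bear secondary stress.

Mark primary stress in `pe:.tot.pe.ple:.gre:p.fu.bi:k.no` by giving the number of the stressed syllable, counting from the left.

7

Weights: 1 pe: L, 2 tot H, 3 pe L, 4 ple: L, 5 gre:p H, 6 fu L, 7 bi:k H, 8 no L.
Parse left to right (heavy = foot alone; LL = one foot; stranded L unfooted): pe: (ˈtot) (ˈpe.ple:) (ˈgre:p) fu (ˈbi:k) no.
Foot heads: 2, 3, 5, 7.
Primary stress on the rightmost head = syllable 7.
Primary stress: syllable 7 → pe:.tot.pe.ple:.gre:p.fu.ˈbi:k.no.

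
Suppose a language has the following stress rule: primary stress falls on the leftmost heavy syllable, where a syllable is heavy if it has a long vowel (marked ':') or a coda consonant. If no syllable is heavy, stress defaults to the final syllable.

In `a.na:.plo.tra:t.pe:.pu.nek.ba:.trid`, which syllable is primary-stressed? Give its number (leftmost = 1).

2

Weights: 1 a L, 2 na: H, 3 plo L, 4 tra:t H, 5 pe: H, 6 pu L, 7 nek H, 8 ba: H, 9 trid H.
Heavy syllables in the domain: 2, 4, 5, 7, 8, 9. The leftmost is syllable 2 (na:).
Primary stress: syllable 2 → a.ˈna:.plo.tra:t.pe:.pu.nek.ba:.trid.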